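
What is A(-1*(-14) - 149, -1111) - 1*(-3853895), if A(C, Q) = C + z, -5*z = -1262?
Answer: 19270062/5 ≈ 3.8540e+6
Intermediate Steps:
z = 1262/5 (z = -1/5*(-1262) = 1262/5 ≈ 252.40)
A(C, Q) = 1262/5 + C (A(C, Q) = C + 1262/5 = 1262/5 + C)
A(-1*(-14) - 149, -1111) - 1*(-3853895) = (1262/5 + (-1*(-14) - 149)) - 1*(-3853895) = (1262/5 + (14 - 149)) + 3853895 = (1262/5 - 135) + 3853895 = 587/5 + 3853895 = 19270062/5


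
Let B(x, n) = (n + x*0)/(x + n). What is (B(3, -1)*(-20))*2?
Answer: 20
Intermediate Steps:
B(x, n) = n/(n + x) (B(x, n) = (n + 0)/(n + x) = n/(n + x))
(B(3, -1)*(-20))*2 = (-1/(-1 + 3)*(-20))*2 = (-1/2*(-20))*2 = (-1*½*(-20))*2 = -½*(-20)*2 = 10*2 = 20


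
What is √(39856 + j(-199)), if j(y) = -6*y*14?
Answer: 2*√14143 ≈ 237.85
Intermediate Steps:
j(y) = -84*y
√(39856 + j(-199)) = √(39856 - 84*(-199)) = √(39856 + 16716) = √56572 = 2*√14143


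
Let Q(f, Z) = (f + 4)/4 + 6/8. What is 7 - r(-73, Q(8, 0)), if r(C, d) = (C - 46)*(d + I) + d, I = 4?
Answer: 1851/2 ≈ 925.50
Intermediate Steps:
Q(f, Z) = 7/4 + f/4 (Q(f, Z) = (4 + f)*(1/4) + 6*(1/8) = (1 + f/4) + 3/4 = 7/4 + f/4)
r(C, d) = d + (-46 + C)*(4 + d) (r(C, d) = (C - 46)*(d + 4) + d = (-46 + C)*(4 + d) + d = d + (-46 + C)*(4 + d))
7 - r(-73, Q(8, 0)) = 7 - (-184 - 45*(7/4 + (1/4)*8) + 4*(-73) - 73*(7/4 + (1/4)*8)) = 7 - (-184 - 45*(7/4 + 2) - 292 - 73*(7/4 + 2)) = 7 - (-184 - 45*15/4 - 292 - 73*15/4) = 7 - (-184 - 675/4 - 292 - 1095/4) = 7 - 1*(-1837/2) = 7 + 1837/2 = 1851/2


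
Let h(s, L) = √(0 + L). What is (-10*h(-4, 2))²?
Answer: 200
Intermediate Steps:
h(s, L) = √L
(-10*h(-4, 2))² = (-10*√2)² = 200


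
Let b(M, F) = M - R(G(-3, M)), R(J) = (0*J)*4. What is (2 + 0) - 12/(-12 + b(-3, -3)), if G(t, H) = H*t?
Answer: 14/5 ≈ 2.8000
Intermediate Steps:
R(J) = 0 (R(J) = 0*4 = 0)
b(M, F) = M (b(M, F) = M - 1*0 = M + 0 = M)
(2 + 0) - 12/(-12 + b(-3, -3)) = (2 + 0) - 12/(-12 - 3) = 2 - 12/(-15) = 2 - 1/15*(-12) = 2 + ⅘ = 14/5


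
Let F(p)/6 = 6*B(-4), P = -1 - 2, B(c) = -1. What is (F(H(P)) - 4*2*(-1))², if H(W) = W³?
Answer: 784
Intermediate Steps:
P = -3
F(p) = -36 (F(p) = 6*(6*(-1)) = 6*(-6) = -36)
(F(H(P)) - 4*2*(-1))² = (-36 - 4*2*(-1))² = (-36 - 8*(-1))² = (-36 + 8)² = (-28)² = 784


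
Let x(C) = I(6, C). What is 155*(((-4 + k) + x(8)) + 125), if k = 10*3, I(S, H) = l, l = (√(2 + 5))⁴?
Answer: 31000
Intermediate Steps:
l = 49 (l = (√7)⁴ = 49)
I(S, H) = 49
x(C) = 49
k = 30
155*(((-4 + k) + x(8)) + 125) = 155*(((-4 + 30) + 49) + 125) = 155*((26 + 49) + 125) = 155*(75 + 125) = 155*200 = 31000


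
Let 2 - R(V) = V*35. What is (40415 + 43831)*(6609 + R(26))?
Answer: 480286446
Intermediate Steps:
R(V) = 2 - 35*V (R(V) = 2 - V*35 = 2 - 35*V)
(40415 + 43831)*(6609 + R(26)) = (40415 + 43831)*(6609 + (2 - 35*26)) = 84246*(6609 + (2 - 910)) = 84246*(6609 - 908) = 84246*5701 = 480286446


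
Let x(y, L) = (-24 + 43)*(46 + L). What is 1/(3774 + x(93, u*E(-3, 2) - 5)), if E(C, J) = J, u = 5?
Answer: 1/4743 ≈ 0.00021084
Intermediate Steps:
x(y, L) = 874 + 19*L (x(y, L) = 19*(46 + L) = 874 + 19*L)
1/(3774 + x(93, u*E(-3, 2) - 5)) = 1/(3774 + (874 + 19*(5*2 - 5))) = 1/(3774 + (874 + 19*(10 - 5))) = 1/(3774 + (874 + 19*5)) = 1/(3774 + (874 + 95)) = 1/(3774 + 969) = 1/4743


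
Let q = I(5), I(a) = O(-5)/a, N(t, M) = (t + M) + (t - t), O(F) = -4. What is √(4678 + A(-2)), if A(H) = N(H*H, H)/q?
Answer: 3*√2078/2 ≈ 68.378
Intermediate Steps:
N(t, M) = M + t (N(t, M) = (M + t) + 0 = M + t)
I(a) = -4/a
q = -⅘ (q = -4/5 = -4*⅕ = -⅘ ≈ -0.80000)
A(H) = -5*H/4 - 5*H²/4 (A(H) = (H + H*H)/(-⅘) = (H + H²)*(-5/4) = -5*H/4 - 5*H²/4)
√(4678 + A(-2)) = √(4678 + (5/4)*(-2)*(-1 - 1*(-2))) = √(4678 + (5/4)*(-2)*(-1 + 2)) = √(4678 + (5/4)*(-2)*1) = √(4678 - 5/2) = √(9351/2) = 3*√2078/2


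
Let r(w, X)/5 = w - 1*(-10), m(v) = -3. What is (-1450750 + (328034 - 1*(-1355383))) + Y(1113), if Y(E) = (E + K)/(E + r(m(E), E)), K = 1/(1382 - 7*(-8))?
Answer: 384093868103/1650824 ≈ 2.3267e+5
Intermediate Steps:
r(w, X) = 50 + 5*w (r(w, X) = 5*(w - 1*(-10)) = 5*(w + 10) = 5*(10 + w) = 50 + 5*w)
K = 1/1438 (K = 1/(1382 + 56) = 1/1438 ≈ 0.00069541)
Y(E) = (1/1438 + E)/(35 + E) (Y(E) = (E + 1/1438)/(E + (50 + 5*(-3))) = (1/1438 + E)/(E + (50 - 15)) = (1/1438 + E)/(E + 35) = (1/1438 + E)/(35 + E))
(-1450750 + (328034 - 1*(-1355383))) + Y(1113) = (-1450750 + (328034 - 1*(-1355383))) + (1/1438 + 1113)/(35 + 1113) = (-1450750 + (328034 + 1355383)) + (1600495/1438)/1148 = (-1450750 + 1683417) + (1/1148)*(1600495/1438) = 232667 + 1600495/1650824 = 384093868103/1650824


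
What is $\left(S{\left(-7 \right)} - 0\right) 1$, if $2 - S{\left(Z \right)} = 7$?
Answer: $-5$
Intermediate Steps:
$S{\left(Z \right)} = -5$ ($S{\left(Z \right)} = 2 - 7 = -5$)
$\left(S{\left(-7 \right)} - 0\right) 1 = \left(-5 - 0\right) 1 = \left(-5 + 0\right) 1 = \left(-5\right) 1 = -5$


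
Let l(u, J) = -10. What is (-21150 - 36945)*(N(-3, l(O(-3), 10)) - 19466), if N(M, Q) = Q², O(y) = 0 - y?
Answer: 1125067770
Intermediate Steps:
O(y) = -y
(-21150 - 36945)*(N(-3, l(O(-3), 10)) - 19466) = (-21150 - 36945)*((-10)² - 19466) = -58095*(100 - 19466) = -58095*(-19366) = 1125067770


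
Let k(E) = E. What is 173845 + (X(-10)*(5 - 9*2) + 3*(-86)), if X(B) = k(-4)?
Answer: 173639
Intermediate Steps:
X(B) = -4
173845 + (X(-10)*(5 - 9*2) + 3*(-86)) = 173845 + (-4*(5 - 9*2) + 3*(-86)) = 173845 + (-4*(5 - 18) - 258) = 173845 + (-4*(-13) - 258) = 173845 + (52 - 258) = 173845 - 206 = 173639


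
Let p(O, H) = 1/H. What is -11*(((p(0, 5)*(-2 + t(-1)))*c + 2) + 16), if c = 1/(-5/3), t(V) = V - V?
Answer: -5016/25 ≈ -200.64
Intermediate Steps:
t(V) = 0
c = -⅗ (c = 1/(-5*⅓) = 1/(-5/3) = -⅗ ≈ -0.60000)
-11*(((p(0, 5)*(-2 + t(-1)))*c + 2) + 16) = -11*((((-2 + 0)/5)*(-⅗) + 2) + 16) = -11*((((⅕)*(-2))*(-⅗) + 2) + 16) = -11*((-⅖*(-⅗) + 2) + 16) = -11*((6/25 + 2) + 16) = -11*(56/25 + 16) = -11*456/25 = -5016/25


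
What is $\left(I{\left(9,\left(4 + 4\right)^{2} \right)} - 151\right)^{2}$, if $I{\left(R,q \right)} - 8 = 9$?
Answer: $17956$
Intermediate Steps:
$I{\left(R,q \right)} = 17$ ($I{\left(R,q \right)} = 8 + 9 = 17$)
$\left(I{\left(9,\left(4 + 4\right)^{2} \right)} - 151\right)^{2} = \left(17 - 151\right)^{2} = \left(-134\right)^{2} = 17956$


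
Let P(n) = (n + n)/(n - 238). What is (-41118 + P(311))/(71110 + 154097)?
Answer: -3000992/16440111 ≈ -0.18254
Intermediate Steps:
P(n) = 2*n/(-238 + n) (P(n) = (2*n)/(-238 + n) = 2*n/(-238 + n))
(-41118 + P(311))/(71110 + 154097) = (-41118 + 2*311/(-238 + 311))/(71110 + 154097) = (-41118 + 2*311/73)/225207 = (-41118 + 2*311*(1/73))*(1/225207) = (-41118 + 622/73)*(1/225207) = -3000992/73*1/225207 = -3000992/16440111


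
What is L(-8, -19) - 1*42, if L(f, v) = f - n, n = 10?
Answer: -60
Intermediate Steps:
L(f, v) = -10 + f (L(f, v) = f - 1*10 = f - 10 = -10 + f)
L(-8, -19) - 1*42 = (-10 - 8) - 1*42 = -18 - 42 = -60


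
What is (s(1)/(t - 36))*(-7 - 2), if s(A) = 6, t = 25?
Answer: 54/11 ≈ 4.9091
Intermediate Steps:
(s(1)/(t - 36))*(-7 - 2) = (6/(25 - 36))*(-7 - 2) = (6/(-11))*(-9) = -1/11*6*(-9) = -6/11*(-9) = 54/11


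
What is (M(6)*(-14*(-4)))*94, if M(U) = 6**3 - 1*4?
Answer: 1115968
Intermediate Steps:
M(U) = 212 (M(U) = 216 - 4 = 212)
(M(6)*(-14*(-4)))*94 = (212*(-14*(-4)))*94 = (212*56)*94 = 11872*94 = 1115968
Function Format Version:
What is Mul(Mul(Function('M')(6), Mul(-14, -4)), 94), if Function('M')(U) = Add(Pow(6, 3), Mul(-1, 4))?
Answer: 1115968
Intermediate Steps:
Function('M')(U) = 212 (Function('M')(U) = Add(216, -4) = 212)
Mul(Mul(Function('M')(6), Mul(-14, -4)), 94) = Mul(Mul(212, Mul(-14, -4)), 94) = Mul(Mul(212, 56), 94) = Mul(11872, 94) = 1115968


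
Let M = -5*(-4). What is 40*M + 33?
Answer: 833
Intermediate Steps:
M = 20 (M = -1*(-20) = 20)
40*M + 33 = 40*20 + 33 = 800 + 33 = 833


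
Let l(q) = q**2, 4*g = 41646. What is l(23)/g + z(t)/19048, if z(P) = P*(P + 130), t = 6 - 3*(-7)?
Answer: 108421481/396636504 ≈ 0.27335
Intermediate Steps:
g = 20823/2 (g = (1/4)*41646 = 20823/2 ≈ 10412.)
t = 27 (t = 6 + 21 = 27)
z(P) = P*(130 + P)
l(23)/g + z(t)/19048 = 23**2/(20823/2) + (27*(130 + 27))/19048 = 529*(2/20823) + (27*157)*(1/19048) = 1058/20823 + 4239*(1/19048) = 1058/20823 + 4239/19048 = 108421481/396636504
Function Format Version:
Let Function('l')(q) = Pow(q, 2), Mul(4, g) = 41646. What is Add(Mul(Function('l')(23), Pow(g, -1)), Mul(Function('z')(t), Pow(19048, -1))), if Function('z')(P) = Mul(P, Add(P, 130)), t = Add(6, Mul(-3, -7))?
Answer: Rational(108421481, 396636504) ≈ 0.27335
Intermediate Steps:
g = Rational(20823, 2) (g = Mul(Rational(1, 4), 41646) = Rational(20823, 2) ≈ 10412.)
t = 27 (t = Add(6, 21) = 27)
Function('z')(P) = Mul(P, Add(130, P))
Add(Mul(Function('l')(23), Pow(g, -1)), Mul(Function('z')(t), Pow(19048, -1))) = Add(Mul(Pow(23, 2), Pow(Rational(20823, 2), -1)), Mul(Mul(27, Add(130, 27)), Pow(19048, -1))) = Add(Mul(529, Rational(2, 20823)), Mul(Mul(27, 157), Rational(1, 19048))) = Add(Rational(1058, 20823), Mul(4239, Rational(1, 19048))) = Add(Rational(1058, 20823), Rational(4239, 19048)) = Rational(108421481, 396636504)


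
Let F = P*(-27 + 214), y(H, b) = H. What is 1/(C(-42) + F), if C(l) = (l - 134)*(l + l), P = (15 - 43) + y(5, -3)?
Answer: 1/10483 ≈ 9.5393e-5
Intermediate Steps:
P = -23 (P = (15 - 43) + 5 = -28 + 5 = -23)
C(l) = 2*l*(-134 + l) (C(l) = (-134 + l)*(2*l) = 2*l*(-134 + l))
F = -4301 (F = -23*(-27 + 214) = -23*187 = -4301)
1/(C(-42) + F) = 1/(2*(-42)*(-134 - 42) - 4301) = 1/(2*(-42)*(-176) - 4301) = 1/(14784 - 4301) = 1/10483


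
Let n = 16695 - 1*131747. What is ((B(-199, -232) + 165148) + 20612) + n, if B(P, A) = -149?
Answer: 70559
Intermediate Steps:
n = -115052 (n = 16695 - 131747 = -115052)
((B(-199, -232) + 165148) + 20612) + n = ((-149 + 165148) + 20612) - 115052 = (164999 + 20612) - 115052 = 185611 - 115052 = 70559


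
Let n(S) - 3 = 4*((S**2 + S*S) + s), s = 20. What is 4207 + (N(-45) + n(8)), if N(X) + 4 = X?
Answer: 4753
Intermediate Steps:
N(X) = -4 + X
n(S) = 83 + 8*S**2 (n(S) = 3 + 4*((S**2 + S*S) + 20) = 3 + 4*((S**2 + S**2) + 20) = 3 + 4*(2*S**2 + 20) = 3 + 4*(20 + 2*S**2) = 3 + (80 + 8*S**2) = 83 + 8*S**2)
4207 + (N(-45) + n(8)) = 4207 + ((-4 - 45) + (83 + 8*8**2)) = 4207 + (-49 + (83 + 8*64)) = 4207 + (-49 + (83 + 512)) = 4207 + (-49 + 595) = 4207 + 546 = 4753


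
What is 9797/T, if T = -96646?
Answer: -9797/96646 ≈ -0.10137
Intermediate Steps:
9797/T = 9797/(-96646) = 9797*(-1/96646) = -9797/96646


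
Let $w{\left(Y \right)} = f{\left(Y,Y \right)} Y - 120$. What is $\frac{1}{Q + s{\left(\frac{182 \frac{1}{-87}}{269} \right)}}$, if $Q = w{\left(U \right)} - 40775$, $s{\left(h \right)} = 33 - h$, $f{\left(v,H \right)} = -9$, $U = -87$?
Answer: $- \frac{23403}{937968655} \approx -2.4951 \cdot 10^{-5}$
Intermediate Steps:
$w{\left(Y \right)} = -120 - 9 Y$ ($w{\left(Y \right)} = - 9 Y - 120 = -120 - 9 Y$)
$Q = -40112$ ($Q = \left(-120 - -783\right) - 40775 = \left(-120 + 783\right) - 40775 = 663 - 40775 = -40112$)
$\frac{1}{Q + s{\left(\frac{182 \frac{1}{-87}}{269} \right)}} = \frac{1}{-40112 + \left(33 - \frac{182 \frac{1}{-87}}{269}\right)} = \frac{1}{-40112 + \left(33 - 182 \left(- \frac{1}{87}\right) \frac{1}{269}\right)} = \frac{1}{-40112 + \left(33 - \left(- \frac{182}{87}\right) \frac{1}{269}\right)} = \frac{1}{-40112 + \left(33 - - \frac{182}{23403}\right)} = \frac{1}{-40112 + \left(33 + \frac{182}{23403}\right)} = \frac{1}{-40112 + \frac{772481}{23403}} = \frac{1}{- \frac{937968655}{23403}} = - \frac{23403}{937968655}$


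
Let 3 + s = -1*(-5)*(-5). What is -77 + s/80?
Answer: -1547/20 ≈ -77.350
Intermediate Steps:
s = -28 (s = -3 - 1*(-5)*(-5) = -3 + 5*(-5) = -3 - 25 = -28)
-77 + s/80 = -77 - 28/80 = -77 - 28*1/80 = -77 - 7/20 = -1547/20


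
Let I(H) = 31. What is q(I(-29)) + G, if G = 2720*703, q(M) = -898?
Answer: 1911262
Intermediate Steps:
G = 1912160
q(I(-29)) + G = -898 + 1912160 = 1911262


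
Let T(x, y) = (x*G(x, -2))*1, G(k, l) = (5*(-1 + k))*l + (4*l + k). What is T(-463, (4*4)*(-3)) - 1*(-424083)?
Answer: -1506164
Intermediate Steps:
G(k, l) = k + 4*l + l*(-5 + 5*k) (G(k, l) = (-5 + 5*k)*l + (k + 4*l) = l*(-5 + 5*k) + (k + 4*l) = k + 4*l + l*(-5 + 5*k))
T(x, y) = x*(2 - 9*x) (T(x, y) = (x*(x - 1*(-2) + 5*x*(-2)))*1 = (x*(x + 2 - 10*x))*1 = (x*(2 - 9*x))*1 = x*(2 - 9*x))
T(-463, (4*4)*(-3)) - 1*(-424083) = -463*(2 - 9*(-463)) - 1*(-424083) = -463*(2 + 4167) + 424083 = -463*4169 + 424083 = -1930247 + 424083 = -1506164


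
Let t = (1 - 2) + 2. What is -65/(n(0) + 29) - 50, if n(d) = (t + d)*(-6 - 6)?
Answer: -915/17 ≈ -53.824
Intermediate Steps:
t = 1 (t = -1 + 2 = 1)
n(d) = -12 - 12*d (n(d) = (1 + d)*(-6 - 6) = (1 + d)*(-12) = -12 - 12*d)
-65/(n(0) + 29) - 50 = -65/((-12 - 12*0) + 29) - 50 = -65/((-12 + 0) + 29) - 50 = -65/(-12 + 29) - 50 = -65/17 - 50 = -915/17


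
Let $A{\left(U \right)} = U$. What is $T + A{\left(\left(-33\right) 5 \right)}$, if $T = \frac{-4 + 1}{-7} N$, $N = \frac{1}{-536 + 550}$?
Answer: $- \frac{16167}{98} \approx -164.97$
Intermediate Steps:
$N = \frac{1}{14} \approx 0.071429$
$T = \frac{3}{98}$ ($T = \frac{-4 + 1}{-7} \cdot \frac{1}{14} = \left(-3\right) \left(- \frac{1}{7}\right) \frac{1}{14} = \frac{3}{7} \cdot \frac{1}{14} = \frac{3}{98} \approx 0.030612$)
$T + A{\left(\left(-33\right) 5 \right)} = \frac{3}{98} - 165 = - \frac{16167}{98}$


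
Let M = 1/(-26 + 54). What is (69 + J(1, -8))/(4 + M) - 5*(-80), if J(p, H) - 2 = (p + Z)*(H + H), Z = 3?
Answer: 45396/113 ≈ 401.73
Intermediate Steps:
J(p, H) = 2 + 2*H*(3 + p) (J(p, H) = 2 + (p + 3)*(H + H) = 2 + (3 + p)*(2*H) = 2 + 2*H*(3 + p))
M = 1/28 ≈ 0.035714
(69 + J(1, -8))/(4 + M) - 5*(-80) = (69 + (2 + 6*(-8) + 2*(-8)*1))/(4 + 1/28) - 5*(-80) = (69 + (2 - 48 - 16))/(113/28) + 400 = (69 - 62)*(28/113) + 400 = 7*(28/113) + 400 = 196/113 + 400 = 45396/113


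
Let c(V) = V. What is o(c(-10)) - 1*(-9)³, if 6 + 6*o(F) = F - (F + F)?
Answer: 2189/3 ≈ 729.67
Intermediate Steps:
o(F) = -1 - F/6 (o(F) = -1 + (F - (F + F))/6 = -1 + (F - 2*F)/6 = -1 + (-F)/6 = -1 - F/6)
o(c(-10)) - 1*(-9)³ = (-1 - ⅙*(-10)) - 1*(-9)³ = (-1 + 5/3) - 1*(-729) = ⅔ + 729 = 2189/3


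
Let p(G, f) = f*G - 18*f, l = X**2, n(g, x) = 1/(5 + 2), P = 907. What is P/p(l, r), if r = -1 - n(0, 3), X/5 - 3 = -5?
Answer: -6349/656 ≈ -9.6784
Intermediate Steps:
X = -10 (X = 15 + 5*(-5) = 15 - 25 = -10)
n(g, x) = 1/7
r = -8/7 (r = -1 - 1*1/7 = -1 - 1/7 = -8/7 ≈ -1.1429)
l = 100 (l = (-10)**2 = 100)
p(G, f) = -18*f + G*f (p(G, f) = G*f - 18*f = -18*f + G*f)
P/p(l, r) = 907/((-8*(-18 + 100)/7)) = 907/((-8/7*82)) = 907/(-656/7) = 907*(-7/656) = -6349/656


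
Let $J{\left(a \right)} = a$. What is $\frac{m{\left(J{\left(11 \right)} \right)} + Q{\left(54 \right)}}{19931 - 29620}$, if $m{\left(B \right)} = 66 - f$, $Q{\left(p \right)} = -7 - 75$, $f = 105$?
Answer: $\frac{121}{9689} \approx 0.012488$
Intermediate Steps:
$Q{\left(p \right)} = -82$ ($Q{\left(p \right)} = -7 - 75 = -82$)
$m{\left(B \right)} = -39$ ($m{\left(B \right)} = 66 - 105 = -39$)
$\frac{m{\left(J{\left(11 \right)} \right)} + Q{\left(54 \right)}}{19931 - 29620} = \frac{-39 - 82}{19931 - 29620} = - \frac{121}{-9689} = \left(-121\right) \left(- \frac{1}{9689}\right) = \frac{121}{9689}$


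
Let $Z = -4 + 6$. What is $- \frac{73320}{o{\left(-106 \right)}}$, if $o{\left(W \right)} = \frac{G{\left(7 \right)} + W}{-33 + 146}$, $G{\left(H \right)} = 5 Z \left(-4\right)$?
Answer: $\frac{4142580}{73} \approx 56748.0$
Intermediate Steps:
$Z = 2$
$G{\left(H \right)} = -40$ ($G{\left(H \right)} = 5 \cdot 2 \left(-4\right) = 10 \left(-4\right) = -40$)
$o{\left(W \right)} = - \frac{40}{113} + \frac{W}{113}$ ($o{\left(W \right)} = \frac{-40 + W}{-33 + 146} = \frac{-40 + W}{113} = \left(-40 + W\right) \frac{1}{113} = - \frac{40}{113} + \frac{W}{113}$)
$- \frac{73320}{o{\left(-106 \right)}} = - \frac{73320}{- \frac{40}{113} + \frac{1}{113} \left(-106\right)} = - \frac{73320}{- \frac{40}{113} - \frac{106}{113}} = - \frac{73320}{- \frac{146}{113}} = \left(-73320\right) \left(- \frac{113}{146}\right) = \frac{4142580}{73}$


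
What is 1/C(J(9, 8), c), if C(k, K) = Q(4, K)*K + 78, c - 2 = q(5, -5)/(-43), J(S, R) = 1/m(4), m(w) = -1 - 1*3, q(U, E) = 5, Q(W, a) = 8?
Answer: 43/4002 ≈ 0.010745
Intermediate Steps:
m(w) = -4 (m(w) = -1 - 3 = -4)
J(S, R) = -¼ (J(S, R) = 1/(-4) = -¼)
c = 81/43 (c = 2 + 5/(-43) = 2 + 5*(-1/43) = 2 - 5/43 = 81/43 ≈ 1.8837)
C(k, K) = 78 + 8*K (C(k, K) = 8*K + 78 = 78 + 8*K)
1/C(J(9, 8), c) = 1/(78 + 8*(81/43)) = 1/(78 + 648/43) = 1/(4002/43) = 43/4002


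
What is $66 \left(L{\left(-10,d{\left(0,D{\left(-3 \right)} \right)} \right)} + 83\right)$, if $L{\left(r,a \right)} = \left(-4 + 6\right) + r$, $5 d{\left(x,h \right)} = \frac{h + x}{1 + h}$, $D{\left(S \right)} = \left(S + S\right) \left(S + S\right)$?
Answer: $4950$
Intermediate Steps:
$D{\left(S \right)} = 4 S^{2}$ ($D{\left(S \right)} = 2 S 2 S = 4 S^{2}$)
$d{\left(x,h \right)} = \frac{h + x}{5 \left(1 + h\right)}$ ($d{\left(x,h \right)} = \frac{\left(h + x\right) \frac{1}{1 + h}}{5} = \frac{\frac{1}{1 + h} \left(h + x\right)}{5} = \frac{h + x}{5 \left(1 + h\right)}$)
$L{\left(r,a \right)} = 2 + r$
$66 \left(L{\left(-10,d{\left(0,D{\left(-3 \right)} \right)} \right)} + 83\right) = 66 \left(\left(2 - 10\right) + 83\right) = 66 \left(-8 + 83\right) = 66 \cdot 75 = 4950$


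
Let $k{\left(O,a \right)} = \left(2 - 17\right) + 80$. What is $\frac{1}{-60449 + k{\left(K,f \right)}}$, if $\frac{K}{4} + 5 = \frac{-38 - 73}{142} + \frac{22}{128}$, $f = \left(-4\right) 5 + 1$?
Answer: $- \frac{1}{60384} \approx -1.6561 \cdot 10^{-5}$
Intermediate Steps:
$f = -19$ ($f = -20 + 1 = -19$)
$K = - \frac{25491}{1136}$ ($K = -20 + 4 \left(\frac{-38 - 73}{142} + \frac{22}{128}\right) = -20 + 4 \left(\left(-111\right) \frac{1}{142} + 22 \cdot \frac{1}{128}\right) = -20 + 4 \left(- \frac{111}{142} + \frac{11}{64}\right) = -20 + 4 \left(- \frac{2771}{4544}\right) = -20 - \frac{2771}{1136} = - \frac{25491}{1136} \approx -22.439$)
$k{\left(O,a \right)} = 65$ ($k{\left(O,a \right)} = -15 + 80 = 65$)
$\frac{1}{-60449 + k{\left(K,f \right)}} = \frac{1}{-60449 + 65} = \frac{1}{-60384} = - \frac{1}{60384}$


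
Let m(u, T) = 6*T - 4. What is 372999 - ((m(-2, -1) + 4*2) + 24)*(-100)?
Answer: 375199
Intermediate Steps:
m(u, T) = -4 + 6*T
372999 - ((m(-2, -1) + 4*2) + 24)*(-100) = 372999 - (((-4 + 6*(-1)) + 4*2) + 24)*(-100) = 372999 - (((-4 - 6) + 8) + 24)*(-100) = 372999 - ((-10 + 8) + 24)*(-100) = 372999 - (-2 + 24)*(-100) = 372999 - 22*(-100) = 372999 - 1*(-2200) = 372999 + 2200 = 375199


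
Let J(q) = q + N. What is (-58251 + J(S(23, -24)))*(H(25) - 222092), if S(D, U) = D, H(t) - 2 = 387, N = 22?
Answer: 12904444818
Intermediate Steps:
H(t) = 389 (H(t) = 2 + 387 = 389)
J(q) = 22 + q (J(q) = q + 22 = 22 + q)
(-58251 + J(S(23, -24)))*(H(25) - 222092) = (-58251 + (22 + 23))*(389 - 222092) = (-58251 + 45)*(-221703) = -58206*(-221703) = 12904444818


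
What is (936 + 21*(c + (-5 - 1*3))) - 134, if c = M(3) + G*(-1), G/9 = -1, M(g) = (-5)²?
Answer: 1348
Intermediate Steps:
M(g) = 25
G = -9 (G = 9*(-1) = -9)
c = 34 (c = 25 - 9*(-1) = 25 + 9 = 34)
(936 + 21*(c + (-5 - 1*3))) - 134 = (936 + 21*(34 + (-5 - 1*3))) - 134 = (936 + 21*(34 + (-5 - 3))) - 134 = (936 + 21*(34 - 8)) - 134 = (936 + 21*26) - 134 = (936 + 546) - 134 = 1482 - 134 = 1348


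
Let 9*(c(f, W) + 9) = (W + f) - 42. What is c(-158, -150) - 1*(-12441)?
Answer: 111538/9 ≈ 12393.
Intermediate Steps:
c(f, W) = -41/3 + W/9 + f/9 (c(f, W) = -9 + ((W + f) - 42)/9 = -9 + (-42 + W + f)/9 = -9 + (-14/3 + W/9 + f/9) = -41/3 + W/9 + f/9)
c(-158, -150) - 1*(-12441) = (-41/3 + (1/9)*(-150) + (1/9)*(-158)) - 1*(-12441) = (-41/3 - 50/3 - 158/9) + 12441 = -431/9 + 12441 = 111538/9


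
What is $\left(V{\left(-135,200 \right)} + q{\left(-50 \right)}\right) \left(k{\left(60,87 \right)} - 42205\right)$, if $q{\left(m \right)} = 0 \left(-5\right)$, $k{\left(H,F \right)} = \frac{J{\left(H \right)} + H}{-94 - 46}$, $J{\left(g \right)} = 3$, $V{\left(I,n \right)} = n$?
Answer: $-8441090$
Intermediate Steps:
$k{\left(H,F \right)} = - \frac{3}{140} - \frac{H}{140}$ ($k{\left(H,F \right)} = \frac{3 + H}{-94 - 46} = \frac{3 + H}{-140} = \left(3 + H\right) \left(- \frac{1}{140}\right) = - \frac{3}{140} - \frac{H}{140}$)
$q{\left(m \right)} = 0$
$\left(V{\left(-135,200 \right)} + q{\left(-50 \right)}\right) \left(k{\left(60,87 \right)} - 42205\right) = \left(200 + 0\right) \left(\left(- \frac{3}{140} - \frac{3}{7}\right) - 42205\right) = 200 \left(\left(- \frac{3}{140} - \frac{3}{7}\right) - 42205\right) = 200 \left(- \frac{9}{20} - 42205\right) = 200 \left(- \frac{844109}{20}\right) = -8441090$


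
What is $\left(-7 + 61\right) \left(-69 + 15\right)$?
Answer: $-2916$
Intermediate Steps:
$\left(-7 + 61\right) \left(-69 + 15\right) = 54 \left(-54\right) = -2916$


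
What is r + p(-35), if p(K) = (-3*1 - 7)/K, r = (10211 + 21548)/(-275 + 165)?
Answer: -222093/770 ≈ -288.43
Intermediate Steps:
r = -31759/110 (r = 31759/(-110) = 31759*(-1/110) = -31759/110 ≈ -288.72)
p(K) = -10/K (p(K) = (-3 - 7)/K = -10/K)
r + p(-35) = -31759/110 - 10/(-35) = -31759/110 - 10*(-1/35) = -31759/110 + 2/7 = -222093/770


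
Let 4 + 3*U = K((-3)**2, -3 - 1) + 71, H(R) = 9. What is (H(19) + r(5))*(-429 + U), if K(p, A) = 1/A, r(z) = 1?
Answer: -8135/2 ≈ -4067.5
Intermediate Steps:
U = 89/4 (U = -4/3 + (1/(-3 - 1) + 71)/3 = -4/3 + (1/(-4) + 71)/3 = -4/3 + (-1/4 + 71)/3 = -4/3 + (1/3)*(283/4) = -4/3 + 283/12 = 89/4 ≈ 22.250)
(H(19) + r(5))*(-429 + U) = (9 + 1)*(-429 + 89/4) = 10*(-1627/4) = -8135/2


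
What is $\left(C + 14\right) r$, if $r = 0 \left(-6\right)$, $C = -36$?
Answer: $0$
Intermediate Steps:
$r = 0$
$\left(C + 14\right) r = \left(-36 + 14\right) 0 = \left(-22\right) 0 = 0$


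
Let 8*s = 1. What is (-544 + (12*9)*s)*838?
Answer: -444559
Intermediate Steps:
s = 1/8 (s = (1/8)*1 = 1/8 ≈ 0.12500)
(-544 + (12*9)*s)*838 = (-544 + (12*9)*(1/8))*838 = (-544 + 108*(1/8))*838 = (-544 + 27/2)*838 = -1061/2*838 = -444559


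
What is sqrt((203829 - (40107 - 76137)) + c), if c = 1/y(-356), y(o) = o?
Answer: sqrt(7599692467)/178 ≈ 489.75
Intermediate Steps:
c = -1/356 (c = 1/(-356) = -1/356 ≈ -0.0028090)
sqrt((203829 - (40107 - 76137)) + c) = sqrt((203829 - (40107 - 76137)) - 1/356) = sqrt((203829 - 1*(-36030)) - 1/356) = sqrt((203829 + 36030) - 1/356) = sqrt(239859 - 1/356) = sqrt(85389803/356) = sqrt(7599692467)/178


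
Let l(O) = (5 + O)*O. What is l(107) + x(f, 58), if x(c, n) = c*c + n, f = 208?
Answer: 55306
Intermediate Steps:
x(c, n) = n + c² (x(c, n) = c² + n = n + c²)
l(O) = O*(5 + O)
l(107) + x(f, 58) = 107*(5 + 107) + (58 + 208²) = 107*112 + (58 + 43264) = 11984 + 43322 = 55306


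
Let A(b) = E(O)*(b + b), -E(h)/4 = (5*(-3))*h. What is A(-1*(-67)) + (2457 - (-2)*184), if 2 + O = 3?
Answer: 10865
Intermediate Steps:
O = 1 (O = -2 + 3 = 1)
E(h) = 60*h (E(h) = -4*5*(-3)*h = -(-60)*h = 60*h)
A(b) = 120*b (A(b) = (60*1)*(b + b) = 60*(2*b) = 120*b)
A(-1*(-67)) + (2457 - (-2)*184) = 120*(-1*(-67)) + (2457 - (-2)*184) = 120*67 + (2457 - 1*(-368)) = 8040 + (2457 + 368) = 8040 + 2825 = 10865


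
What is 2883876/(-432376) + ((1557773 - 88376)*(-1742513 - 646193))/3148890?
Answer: -63234601453496153/56729352610 ≈ -1.1147e+6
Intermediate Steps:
2883876/(-432376) + ((1557773 - 88376)*(-1742513 - 646193))/3148890 = 2883876*(-1/432376) + (1469397*(-2388706))*(1/3148890) = -720969/108094 - 3509957430282*1/3148890 = -720969/108094 - 584992905047/524815 = -63234601453496153/56729352610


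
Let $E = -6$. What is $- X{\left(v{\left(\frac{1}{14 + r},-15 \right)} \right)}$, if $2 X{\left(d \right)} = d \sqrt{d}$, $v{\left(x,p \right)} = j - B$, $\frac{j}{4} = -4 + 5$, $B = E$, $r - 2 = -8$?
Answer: $- 5 \sqrt{10} \approx -15.811$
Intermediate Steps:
$r = -6$ ($r = 2 - 8 = -6$)
$B = -6$
$j = 4$ ($j = 4 \left(-4 + 5\right) = 4 \cdot 1 = 4$)
$v{\left(x,p \right)} = 10$ ($v{\left(x,p \right)} = 4 - -6 = 4 + 6 = 10$)
$X{\left(d \right)} = \frac{d^{\frac{3}{2}}}{2}$ ($X{\left(d \right)} = \frac{d \sqrt{d}}{2} = \frac{d^{\frac{3}{2}}}{2}$)
$- X{\left(v{\left(\frac{1}{14 + r},-15 \right)} \right)} = - \frac{10^{\frac{3}{2}}}{2} = - \frac{10 \sqrt{10}}{2} = - 5 \sqrt{10}$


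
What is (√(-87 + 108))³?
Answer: 21*√21 ≈ 96.234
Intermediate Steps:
(√(-87 + 108))³ = (√21)³ = 21*√21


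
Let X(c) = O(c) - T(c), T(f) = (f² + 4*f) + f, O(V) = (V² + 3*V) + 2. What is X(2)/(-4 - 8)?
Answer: ⅙ ≈ 0.16667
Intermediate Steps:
O(V) = 2 + V² + 3*V
T(f) = f² + 5*f
X(c) = 2 + c² + 3*c - c*(5 + c) (X(c) = (2 + c² + 3*c) - c*(5 + c) = 2 + c² + 3*c - c*(5 + c))
X(2)/(-4 - 8) = (2 - 2*2)/(-4 - 8) = (2 - 4)/(-12) = -2*(-1/12) = ⅙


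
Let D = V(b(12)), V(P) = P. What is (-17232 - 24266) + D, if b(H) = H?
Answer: -41486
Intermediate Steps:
D = 12
(-17232 - 24266) + D = (-17232 - 24266) + 12 = -41498 + 12 = -41486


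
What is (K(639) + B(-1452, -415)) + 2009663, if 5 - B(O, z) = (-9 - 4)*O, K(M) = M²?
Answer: 2399113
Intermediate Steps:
B(O, z) = 5 + 13*O (B(O, z) = 5 - (-9 - 4)*O = 5 - (-13)*O = 5 + 13*O)
(K(639) + B(-1452, -415)) + 2009663 = (639² + (5 + 13*(-1452))) + 2009663 = (408321 + (5 - 18876)) + 2009663 = (408321 - 18871) + 2009663 = 389450 + 2009663 = 2399113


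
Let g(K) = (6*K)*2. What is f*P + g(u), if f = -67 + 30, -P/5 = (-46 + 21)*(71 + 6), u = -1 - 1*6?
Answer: -356209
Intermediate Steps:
u = -7 (u = -1 - 6 = -7)
P = 9625 (P = -5*(-46 + 21)*(71 + 6) = -(-125)*77 = -5*(-1925) = 9625)
f = -37
g(K) = 12*K
f*P + g(u) = -37*9625 + 12*(-7) = -356125 - 84 = -356209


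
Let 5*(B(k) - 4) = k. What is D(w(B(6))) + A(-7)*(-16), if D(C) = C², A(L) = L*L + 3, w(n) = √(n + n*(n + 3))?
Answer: -19604/25 ≈ -784.16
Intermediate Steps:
B(k) = 4 + k/5
w(n) = √(n + n*(3 + n))
A(L) = 3 + L² (A(L) = L² + 3 = 3 + L²)
D(w(B(6))) + A(-7)*(-16) = (√((4 + (⅕)*6)*(4 + (4 + (⅕)*6))))² + (3 + (-7)²)*(-16) = (√((4 + 6/5)*(4 + (4 + 6/5))))² + (3 + 49)*(-16) = (√(26*(4 + 26/5)/5))² + 52*(-16) = (√((26/5)*(46/5)))² - 832 = (√(1196/25))² - 832 = (2*√299/5)² - 832 = 1196/25 - 832 = -19604/25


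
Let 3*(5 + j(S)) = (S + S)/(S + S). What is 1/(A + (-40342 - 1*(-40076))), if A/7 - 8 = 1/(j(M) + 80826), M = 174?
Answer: -242464/50917419 ≈ -0.0047619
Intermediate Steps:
j(S) = -14/3 (j(S) = -5 + ((S + S)/(S + S))/3 = -5 + ((2*S)/((2*S)))/3 = -5 + ((2*S)*(1/(2*S)))/3 = -5 + (1/3)*1 = -5 + 1/3 = -14/3)
A = 13578005/242464 (A = 56 + 7/(-14/3 + 80826) = 56 + 7/(242464/3) = 56 + 7*(3/242464) = 56 + 21/242464 = 13578005/242464 ≈ 56.000)
1/(A + (-40342 - 1*(-40076))) = 1/(13578005/242464 + (-40342 - 1*(-40076))) = 1/(13578005/242464 + (-40342 + 40076)) = 1/(13578005/242464 - 266) = 1/(-50917419/242464) = -242464/50917419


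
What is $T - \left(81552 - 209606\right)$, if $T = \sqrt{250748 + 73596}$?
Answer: $128054 + 2 \sqrt{81086} \approx 1.2862 \cdot 10^{5}$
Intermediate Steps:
$T = 2 \sqrt{81086}$ ($T = \sqrt{324344} = 2 \sqrt{81086} \approx 569.51$)
$T - \left(81552 - 209606\right) = 2 \sqrt{81086} - \left(81552 - 209606\right) = 2 \sqrt{81086} - -128054 = 2 \sqrt{81086} + 128054 = 128054 + 2 \sqrt{81086}$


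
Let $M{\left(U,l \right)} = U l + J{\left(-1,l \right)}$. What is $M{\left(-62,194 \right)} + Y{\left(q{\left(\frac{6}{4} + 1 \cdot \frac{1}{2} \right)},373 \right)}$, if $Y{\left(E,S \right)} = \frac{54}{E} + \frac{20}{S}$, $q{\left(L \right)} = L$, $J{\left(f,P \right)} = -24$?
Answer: $- \frac{4485305}{373} \approx -12025.0$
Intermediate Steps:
$Y{\left(E,S \right)} = \frac{20}{S} + \frac{54}{E}$
$M{\left(U,l \right)} = -24 + U l$ ($M{\left(U,l \right)} = U l - 24 = -24 + U l$)
$M{\left(-62,194 \right)} + Y{\left(q{\left(\frac{6}{4} + 1 \cdot \frac{1}{2} \right)},373 \right)} = \left(-24 - 12028\right) + \left(\frac{20}{373} + \frac{54}{\frac{6}{4} + 1 \cdot \frac{1}{2}}\right) = \left(-24 - 12028\right) + \left(20 \cdot \frac{1}{373} + \frac{54}{6 \cdot \frac{1}{4} + 1 \cdot \frac{1}{2}}\right) = -12052 + \left(\frac{20}{373} + \frac{54}{\frac{3}{2} + \frac{1}{2}}\right) = -12052 + \left(\frac{20}{373} + \frac{54}{2}\right) = -12052 + \left(\frac{20}{373} + 54 \cdot \frac{1}{2}\right) = -12052 + \left(\frac{20}{373} + 27\right) = -12052 + \frac{10091}{373} = - \frac{4485305}{373}$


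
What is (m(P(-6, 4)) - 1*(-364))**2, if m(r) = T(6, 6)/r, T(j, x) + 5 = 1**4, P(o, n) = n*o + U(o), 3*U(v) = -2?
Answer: 181548676/1369 ≈ 1.3261e+5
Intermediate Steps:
U(v) = -2/3 (U(v) = (1/3)*(-2) = -2/3)
P(o, n) = -2/3 + n*o (P(o, n) = n*o - 2/3 = -2/3 + n*o)
T(j, x) = -4 (T(j, x) = -5 + 1**4 = -5 + 1 = -4)
m(r) = -4/r
(m(P(-6, 4)) - 1*(-364))**2 = (-4/(-2/3 + 4*(-6)) - 1*(-364))**2 = (-4/(-2/3 - 24) + 364)**2 = (-4/(-74/3) + 364)**2 = (-4*(-3/74) + 364)**2 = (6/37 + 364)**2 = (13474/37)**2 = 181548676/1369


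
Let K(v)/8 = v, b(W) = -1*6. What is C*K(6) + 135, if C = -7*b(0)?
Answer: 2151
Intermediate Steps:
b(W) = -6
K(v) = 8*v
C = 42 (C = -7*(-6) = 42)
C*K(6) + 135 = 42*(8*6) + 135 = 42*48 + 135 = 2016 + 135 = 2151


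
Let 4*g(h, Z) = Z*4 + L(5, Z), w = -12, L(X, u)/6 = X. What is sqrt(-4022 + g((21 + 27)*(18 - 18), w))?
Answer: I*sqrt(16106)/2 ≈ 63.455*I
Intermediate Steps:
L(X, u) = 6*X
g(h, Z) = 15/2 + Z (g(h, Z) = (Z*4 + 6*5)/4 = (4*Z + 30)/4 = (30 + 4*Z)/4 = 15/2 + Z)
sqrt(-4022 + g((21 + 27)*(18 - 18), w)) = sqrt(-4022 + (15/2 - 12)) = sqrt(-4022 - 9/2) = sqrt(-8053/2) = I*sqrt(16106)/2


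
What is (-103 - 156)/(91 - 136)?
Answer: 259/45 ≈ 5.7556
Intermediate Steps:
(-103 - 156)/(91 - 136) = -259/(-45) = -259*(-1/45) = 259/45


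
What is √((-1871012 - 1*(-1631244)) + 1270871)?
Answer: 3*√114567 ≈ 1015.4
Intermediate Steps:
√((-1871012 - 1*(-1631244)) + 1270871) = √((-1871012 + 1631244) + 1270871) = √(-239768 + 1270871) = √1031103 = 3*√114567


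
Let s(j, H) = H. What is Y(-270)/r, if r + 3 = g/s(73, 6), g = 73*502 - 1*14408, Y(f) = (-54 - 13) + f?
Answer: -1011/11110 ≈ -0.090999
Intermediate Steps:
Y(f) = -67 + f
g = 22238 (g = 36646 - 14408 = 22238)
r = 11110/3 (r = -3 + 22238/6 = -3 + 22238*(⅙) = -3 + 11119/3 = 11110/3 ≈ 3703.3)
Y(-270)/r = (-67 - 270)/(11110/3) = -337*3/11110 = -1011/11110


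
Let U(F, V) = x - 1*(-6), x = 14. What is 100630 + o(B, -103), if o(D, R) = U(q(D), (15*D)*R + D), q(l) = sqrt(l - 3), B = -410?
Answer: 100650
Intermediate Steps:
q(l) = sqrt(-3 + l)
U(F, V) = 20 (U(F, V) = 14 - 1*(-6) = 14 + 6 = 20)
o(D, R) = 20
100630 + o(B, -103) = 100630 + 20 = 100650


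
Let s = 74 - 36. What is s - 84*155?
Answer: -12982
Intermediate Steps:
s = 38
s - 84*155 = 38 - 84*155 = 38 - 13020 = -12982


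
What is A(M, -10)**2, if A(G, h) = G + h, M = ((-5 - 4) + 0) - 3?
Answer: 484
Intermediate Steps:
M = -12 (M = (-9 + 0) - 3 = -9 - 3 = -12)
A(M, -10)**2 = (-12 - 10)**2 = (-22)**2 = 484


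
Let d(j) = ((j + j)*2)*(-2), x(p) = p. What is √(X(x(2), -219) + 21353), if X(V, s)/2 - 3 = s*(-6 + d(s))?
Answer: I*√743389 ≈ 862.2*I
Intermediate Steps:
d(j) = -8*j (d(j) = ((2*j)*2)*(-2) = (4*j)*(-2) = -8*j)
X(V, s) = 6 + 2*s*(-6 - 8*s) (X(V, s) = 6 + 2*(s*(-6 - 8*s)) = 6 + 2*s*(-6 - 8*s))
√(X(x(2), -219) + 21353) = √((6 - 16*(-219)² - 12*(-219)) + 21353) = √((6 - 16*47961 + 2628) + 21353) = √((6 - 767376 + 2628) + 21353) = √(-764742 + 21353) = √(-743389) = I*√743389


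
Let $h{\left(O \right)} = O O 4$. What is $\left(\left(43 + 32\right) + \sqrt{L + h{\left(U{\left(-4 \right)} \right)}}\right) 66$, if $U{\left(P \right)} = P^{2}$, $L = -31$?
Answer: $4950 + 66 \sqrt{993} \approx 7029.8$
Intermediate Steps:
$h{\left(O \right)} = 4 O^{2}$ ($h{\left(O \right)} = O^{2} \cdot 4 = 4 O^{2}$)
$\left(\left(43 + 32\right) + \sqrt{L + h{\left(U{\left(-4 \right)} \right)}}\right) 66 = \left(\left(43 + 32\right) + \sqrt{-31 + 4 \left(\left(-4\right)^{2}\right)^{2}}\right) 66 = \left(75 + \sqrt{-31 + 4 \cdot 16^{2}}\right) 66 = \left(75 + \sqrt{-31 + 4 \cdot 256}\right) 66 = \left(75 + \sqrt{-31 + 1024}\right) 66 = \left(75 + \sqrt{993}\right) 66 = 4950 + 66 \sqrt{993}$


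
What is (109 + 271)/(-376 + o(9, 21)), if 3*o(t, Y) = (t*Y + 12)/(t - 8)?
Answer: -380/309 ≈ -1.2298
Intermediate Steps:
o(t, Y) = (12 + Y*t)/(3*(-8 + t)) (o(t, Y) = ((t*Y + 12)/(t - 8))/3 = ((Y*t + 12)/(-8 + t))/3 = ((12 + Y*t)/(-8 + t))/3 = (12 + Y*t)/(3*(-8 + t)))
(109 + 271)/(-376 + o(9, 21)) = (109 + 271)/(-376 + (12 + 21*9)/(3*(-8 + 9))) = 380/(-376 + (⅓)*(12 + 189)/1) = 380/(-376 + (⅓)*1*201) = 380/(-376 + 67) = 380/(-309) = 380*(-1/309) = -380/309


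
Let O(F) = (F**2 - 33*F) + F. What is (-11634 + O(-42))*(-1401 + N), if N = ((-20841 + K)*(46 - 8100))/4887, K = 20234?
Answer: 5564377378/1629 ≈ 3.4158e+6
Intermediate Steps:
O(F) = F**2 - 32*F
N = 4888778/4887 (N = ((-20841 + 20234)*(46 - 8100))/4887 = -607*(-8054)*(1/4887) = 4888778*(1/4887) = 4888778/4887 ≈ 1000.4)
(-11634 + O(-42))*(-1401 + N) = (-11634 - 42*(-32 - 42))*(-1401 + 4888778/4887) = (-11634 - 42*(-74))*(-1957909/4887) = (-11634 + 3108)*(-1957909/4887) = -8526*(-1957909/4887) = 5564377378/1629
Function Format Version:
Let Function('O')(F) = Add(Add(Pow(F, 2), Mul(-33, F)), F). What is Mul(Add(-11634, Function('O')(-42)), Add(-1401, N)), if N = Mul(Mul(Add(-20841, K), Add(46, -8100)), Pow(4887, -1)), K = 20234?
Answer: Rational(5564377378, 1629) ≈ 3.4158e+6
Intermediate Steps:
Function('O')(F) = Add(Pow(F, 2), Mul(-32, F))
N = Rational(4888778, 4887) (N = Mul(Mul(Add(-20841, 20234), Add(46, -8100)), Pow(4887, -1)) = Mul(Mul(-607, -8054), Rational(1, 4887)) = Mul(4888778, Rational(1, 4887)) = Rational(4888778, 4887) ≈ 1000.4)
Mul(Add(-11634, Function('O')(-42)), Add(-1401, N)) = Mul(Add(-11634, Mul(-42, Add(-32, -42))), Add(-1401, Rational(4888778, 4887))) = Mul(Add(-11634, Mul(-42, -74)), Rational(-1957909, 4887)) = Mul(Add(-11634, 3108), Rational(-1957909, 4887)) = Mul(-8526, Rational(-1957909, 4887)) = Rational(5564377378, 1629)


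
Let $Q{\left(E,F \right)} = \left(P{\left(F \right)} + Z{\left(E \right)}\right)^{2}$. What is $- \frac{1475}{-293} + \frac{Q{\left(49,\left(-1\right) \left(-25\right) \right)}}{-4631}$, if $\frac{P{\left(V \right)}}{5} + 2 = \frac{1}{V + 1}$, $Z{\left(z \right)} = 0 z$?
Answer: $\frac{4598517775}{917252908} \approx 5.0134$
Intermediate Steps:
$Z{\left(z \right)} = 0$
$P{\left(V \right)} = -10 + \frac{5}{1 + V}$ ($P{\left(V \right)} = -10 + \frac{5}{V + 1} = -10 + \frac{5}{1 + V}$)
$Q{\left(E,F \right)} = \frac{25 \left(-1 - 2 F\right)^{2}}{\left(1 + F\right)^{2}}$ ($Q{\left(E,F \right)} = \left(\frac{5 \left(-1 - 2 F\right)}{1 + F} + 0\right)^{2} = \left(\frac{5 \left(-1 - 2 F\right)}{1 + F}\right)^{2} = \frac{25 \left(-1 - 2 F\right)^{2}}{\left(1 + F\right)^{2}}$)
$- \frac{1475}{-293} + \frac{Q{\left(49,\left(-1\right) \left(-25\right) \right)}}{-4631} = - \frac{1475}{-293} + \frac{25 \frac{1}{\left(1 - -25\right)^{2}} \left(1 + 2 \left(\left(-1\right) \left(-25\right)\right)\right)^{2}}{-4631} = \left(-1475\right) \left(- \frac{1}{293}\right) + \frac{25 \left(1 + 2 \cdot 25\right)^{2}}{\left(1 + 25\right)^{2}} \left(- \frac{1}{4631}\right) = \frac{1475}{293} + \frac{25 \left(1 + 50\right)^{2}}{676} \left(- \frac{1}{4631}\right) = \frac{1475}{293} + 25 \cdot \frac{1}{676} \cdot 51^{2} \left(- \frac{1}{4631}\right) = \frac{1475}{293} + 25 \cdot \frac{1}{676} \cdot 2601 \left(- \frac{1}{4631}\right) = \frac{1475}{293} + \frac{65025}{676} \left(- \frac{1}{4631}\right) = \frac{1475}{293} - \frac{65025}{3130556} = \frac{4598517775}{917252908}$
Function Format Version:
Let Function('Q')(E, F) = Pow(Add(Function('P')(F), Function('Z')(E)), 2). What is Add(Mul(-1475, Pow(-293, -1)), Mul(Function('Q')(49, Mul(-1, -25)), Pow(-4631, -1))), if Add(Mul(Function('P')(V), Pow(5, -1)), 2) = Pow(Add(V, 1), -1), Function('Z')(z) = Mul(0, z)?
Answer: Rational(4598517775, 917252908) ≈ 5.0134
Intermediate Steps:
Function('Z')(z) = 0
Function('P')(V) = Add(-10, Mul(5, Pow(Add(1, V), -1))) (Function('P')(V) = Add(-10, Mul(5, Pow(Add(V, 1), -1))) = Add(-10, Mul(5, Pow(Add(1, V), -1))))
Function('Q')(E, F) = Mul(25, Pow(Add(1, F), -2), Pow(Add(-1, Mul(-2, F)), 2)) (Function('Q')(E, F) = Pow(Add(Mul(5, Pow(Add(1, F), -1), Add(-1, Mul(-2, F))), 0), 2) = Pow(Mul(5, Pow(Add(1, F), -1), Add(-1, Mul(-2, F))), 2) = Mul(25, Pow(Add(1, F), -2), Pow(Add(-1, Mul(-2, F)), 2)))
Add(Mul(-1475, Pow(-293, -1)), Mul(Function('Q')(49, Mul(-1, -25)), Pow(-4631, -1))) = Add(Mul(-1475, Pow(-293, -1)), Mul(Mul(25, Pow(Add(1, Mul(-1, -25)), -2), Pow(Add(1, Mul(2, Mul(-1, -25))), 2)), Pow(-4631, -1))) = Add(Mul(-1475, Rational(-1, 293)), Mul(Mul(25, Pow(Add(1, 25), -2), Pow(Add(1, Mul(2, 25)), 2)), Rational(-1, 4631))) = Add(Rational(1475, 293), Mul(Mul(25, Pow(26, -2), Pow(Add(1, 50), 2)), Rational(-1, 4631))) = Add(Rational(1475, 293), Mul(Mul(25, Rational(1, 676), Pow(51, 2)), Rational(-1, 4631))) = Add(Rational(1475, 293), Mul(Mul(25, Rational(1, 676), 2601), Rational(-1, 4631))) = Add(Rational(1475, 293), Mul(Rational(65025, 676), Rational(-1, 4631))) = Add(Rational(1475, 293), Rational(-65025, 3130556)) = Rational(4598517775, 917252908)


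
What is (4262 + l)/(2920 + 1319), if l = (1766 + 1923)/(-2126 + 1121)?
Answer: 4279621/4260195 ≈ 1.0046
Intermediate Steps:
l = -3689/1005 (l = 3689/(-1005) = 3689*(-1/1005) = -3689/1005 ≈ -3.6706)
(4262 + l)/(2920 + 1319) = (4262 - 3689/1005)/(2920 + 1319) = (4279621/1005)/4239 = (4279621/1005)*(1/4239) = 4279621/4260195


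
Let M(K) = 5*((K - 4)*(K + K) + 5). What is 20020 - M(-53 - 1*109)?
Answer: -248925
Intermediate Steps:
M(K) = 25 + 10*K*(-4 + K) (M(K) = 5*((-4 + K)*(2*K) + 5) = 5*(2*K*(-4 + K) + 5) = 5*(5 + 2*K*(-4 + K)) = 25 + 10*K*(-4 + K))
20020 - M(-53 - 1*109) = 20020 - (25 - 40*(-53 - 1*109) + 10*(-53 - 1*109)**2) = 20020 - (25 - 40*(-53 - 109) + 10*(-53 - 109)**2) = 20020 - (25 - 40*(-162) + 10*(-162)**2) = 20020 - (25 + 6480 + 10*26244) = 20020 - (25 + 6480 + 262440) = 20020 - 1*268945 = 20020 - 268945 = -248925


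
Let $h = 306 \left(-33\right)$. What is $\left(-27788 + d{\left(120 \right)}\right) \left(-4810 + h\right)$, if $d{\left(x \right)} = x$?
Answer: $412474544$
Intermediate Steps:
$h = -10098$
$\left(-27788 + d{\left(120 \right)}\right) \left(-4810 + h\right) = \left(-27788 + 120\right) \left(-4810 - 10098\right) = \left(-27668\right) \left(-14908\right) = 412474544$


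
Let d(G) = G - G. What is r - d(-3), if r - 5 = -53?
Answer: -48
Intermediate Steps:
d(G) = 0
r = -48 (r = 5 - 53 = -48)
r - d(-3) = -48 - 1*0 = -48 + 0 = -48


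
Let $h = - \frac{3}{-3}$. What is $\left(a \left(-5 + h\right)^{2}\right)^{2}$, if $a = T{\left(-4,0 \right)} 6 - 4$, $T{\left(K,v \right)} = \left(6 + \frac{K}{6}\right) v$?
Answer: $4096$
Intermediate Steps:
$T{\left(K,v \right)} = v \left(6 + \frac{K}{6}\right)$ ($T{\left(K,v \right)} = \left(6 + K \frac{1}{6}\right) v = \left(6 + \frac{K}{6}\right) v = v \left(6 + \frac{K}{6}\right)$)
$h = 1$ ($h = \left(-3\right) \left(- \frac{1}{3}\right) = 1$)
$a = -4$ ($a = \frac{1}{6} \cdot 0 \left(36 - 4\right) 6 - 4 = \frac{1}{6} \cdot 0 \cdot 32 \cdot 6 - 4 = 0 \cdot 6 - 4 = 0 - 4 = -4$)
$\left(a \left(-5 + h\right)^{2}\right)^{2} = \left(- 4 \left(-5 + 1\right)^{2}\right)^{2} = \left(- 4 \left(-4\right)^{2}\right)^{2} = \left(\left(-4\right) 16\right)^{2} = \left(-64\right)^{2} = 4096$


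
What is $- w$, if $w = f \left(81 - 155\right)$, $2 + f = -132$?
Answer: $-9916$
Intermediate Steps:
$f = -134$ ($f = -2 - 132 = -134$)
$w = 9916$ ($w = - 134 \left(81 - 155\right) = \left(-134\right) \left(-74\right) = 9916$)
$- w = \left(-1\right) 9916 = -9916$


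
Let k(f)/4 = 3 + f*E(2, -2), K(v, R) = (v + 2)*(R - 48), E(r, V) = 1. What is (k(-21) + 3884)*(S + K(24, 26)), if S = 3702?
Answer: 11931560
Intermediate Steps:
K(v, R) = (-48 + R)*(2 + v) (K(v, R) = (2 + v)*(-48 + R) = (-48 + R)*(2 + v))
k(f) = 12 + 4*f (k(f) = 4*(3 + f*1) = 4*(3 + f) = 12 + 4*f)
(k(-21) + 3884)*(S + K(24, 26)) = ((12 + 4*(-21)) + 3884)*(3702 + (-96 - 48*24 + 2*26 + 26*24)) = ((12 - 84) + 3884)*(3702 + (-96 - 1152 + 52 + 624)) = (-72 + 3884)*(3702 - 572) = 3812*3130 = 11931560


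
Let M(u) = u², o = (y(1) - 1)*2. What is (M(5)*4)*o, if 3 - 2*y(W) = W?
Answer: 0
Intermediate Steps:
y(W) = 3/2 - W/2
o = 0 (o = ((3/2 - ½*1) - 1)*2 = ((3/2 - ½) - 1)*2 = (1 - 1)*2 = 0*2 = 0)
(M(5)*4)*o = (5²*4)*0 = (25*4)*0 = 100*0 = 0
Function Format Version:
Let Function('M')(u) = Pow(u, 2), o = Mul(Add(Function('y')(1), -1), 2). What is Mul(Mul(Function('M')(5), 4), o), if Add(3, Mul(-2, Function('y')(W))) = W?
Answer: 0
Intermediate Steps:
Function('y')(W) = Add(Rational(3, 2), Mul(Rational(-1, 2), W))
o = 0 (o = Mul(Add(Add(Rational(3, 2), Mul(Rational(-1, 2), 1)), -1), 2) = Mul(Add(Add(Rational(3, 2), Rational(-1, 2)), -1), 2) = Mul(Add(1, -1), 2) = Mul(0, 2) = 0)
Mul(Mul(Function('M')(5), 4), o) = Mul(Mul(Pow(5, 2), 4), 0) = Mul(Mul(25, 4), 0) = Mul(100, 0) = 0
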